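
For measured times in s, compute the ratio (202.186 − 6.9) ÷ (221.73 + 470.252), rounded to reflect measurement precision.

202.186 − 6.9 = 195.286, limited to 1 d.p. → 4 s.f.; 221.73 + 470.252 = 691.982, limited to 2 d.p. → 5 s.f.
Carrying full precision, 195.286 ÷ 691.982 = 0.282212543101…; keep min(4, 5) = 4 s.f.
Rounded to 4 significant figures: 2.822 × 10⁻¹.

2.822 × 10⁻¹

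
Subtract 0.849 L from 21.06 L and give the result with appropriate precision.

21.06 L − 0.849 L = 20.211 L.
Addition/subtraction keeps the fewest decimal places: 21.06 → 2 decimal places, 0.849 → 3 decimal places; limit is 2.
Rounded to 2 decimal places: 20.21 L.

20.21 L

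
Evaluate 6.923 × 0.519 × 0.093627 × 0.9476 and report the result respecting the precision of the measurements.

0.319

6.923 × 0.519 × 0.093627 × 0.9476 = 0.318777638779…
Multiplication/division keeps the fewest significant figures: 6.923 → 4 s.f., 0.519 → 3 s.f., 0.093627 → 5 s.f., 0.9476 → 4 s.f.; limit is 3.
Rounded to 3 significant figures: 0.319.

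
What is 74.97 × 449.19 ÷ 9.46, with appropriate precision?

74.97 × 449.19 ÷ 9.46 = 3559.80700846…
Multiplication/division keeps the fewest significant figures: 74.97 → 4 s.f., 449.19 → 5 s.f., 9.46 → 3 s.f.; limit is 3.
Rounded to 3 significant figures: 3.56 × 10^3.

3.56 × 10^3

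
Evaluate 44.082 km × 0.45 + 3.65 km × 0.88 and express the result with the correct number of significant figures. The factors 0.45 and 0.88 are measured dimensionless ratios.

23 km

44.082 × 0.45 = 19.8369 → 20. km (2 s.f., last digit at the 10^0 place).
3.65 × 0.88 = 3.212 → 3.2 km (2 s.f., last digit at the 10^-1 place).
Sum: 23.0489 km; keep the coarser place, 10^0.
Result: 23 km.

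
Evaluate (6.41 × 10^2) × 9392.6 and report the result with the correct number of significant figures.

(6.41 × 10^2) × 9392.6 = 6020656.6
Multiplication/division keeps the fewest significant figures: 6.41 × 10^2 → 3 s.f., 9392.6 → 5 s.f.; limit is 3.
Rounded to 3 significant figures: 6.02 × 10^6.

6.02 × 10^6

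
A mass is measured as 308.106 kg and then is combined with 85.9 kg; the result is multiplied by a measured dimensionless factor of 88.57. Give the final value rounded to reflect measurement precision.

3.490 × 10^4 kg

308.106 kg + 85.9 kg = 394.006 kg; the sum is limited to 1 decimal place (4 s.f.).
Carrying full precision, 394.006 × 88.57 = 34897.11142 kg; 88.57 has 4 s.f., so the result keeps min(4, 4) = 4 s.f.
Rounded to 4 significant figures: 3.490 × 10^4 kg.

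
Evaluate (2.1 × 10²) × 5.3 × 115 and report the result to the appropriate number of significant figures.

1.3 × 10⁵

(2.1 × 10²) × 5.3 × 115 = 127995
Multiplication/division keeps the fewest significant figures: 2.1 × 10² → 2 s.f., 5.3 → 2 s.f., 115 → 3 s.f.; limit is 2.
Rounded to 2 significant figures: 1.3 × 10⁵.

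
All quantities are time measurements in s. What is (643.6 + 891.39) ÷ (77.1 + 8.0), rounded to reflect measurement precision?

18.0

643.6 + 891.39 = 1534.99, limited to 1 d.p. → 5 s.f.; 77.1 + 8.0 = 85.1, limited to 1 d.p. → 3 s.f.
Carrying full precision, 1534.99 ÷ 85.1 = 18.0374853114…; keep min(5, 3) = 3 s.f.
Rounded to 3 significant figures: 18.0.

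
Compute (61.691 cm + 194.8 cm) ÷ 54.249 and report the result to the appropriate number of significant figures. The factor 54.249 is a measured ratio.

4.728 cm

61.691 cm + 194.8 cm = 256.491 cm; the sum is limited to 1 decimal place (4 s.f.).
Carrying full precision, 256.491 ÷ 54.249 = 4.72803185312… cm; 54.249 has 5 s.f., so the result keeps min(4, 5) = 4 s.f.
Rounded to 4 significant figures: 4.728 cm.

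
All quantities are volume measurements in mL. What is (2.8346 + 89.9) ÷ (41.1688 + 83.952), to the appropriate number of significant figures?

0.741

2.8346 + 89.9 = 92.7346, limited to 1 d.p. → 3 s.f.; 41.1688 + 83.952 = 125.1208, limited to 3 d.p. → 6 s.f.
Carrying full precision, 92.7346 ÷ 125.1208 = 0.741160542452…; keep min(3, 6) = 3 s.f.
Rounded to 3 significant figures: 0.741.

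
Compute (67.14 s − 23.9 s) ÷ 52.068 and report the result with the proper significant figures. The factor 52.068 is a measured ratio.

0.830 s

67.14 s − 23.9 s = 43.24 s; the difference is limited to 1 decimal place (3 s.f.).
Carrying full precision, 43.24 ÷ 52.068 = 0.830452485212… s; 52.068 has 5 s.f., so the result keeps min(3, 5) = 3 s.f.
Rounded to 3 significant figures: 0.830 s.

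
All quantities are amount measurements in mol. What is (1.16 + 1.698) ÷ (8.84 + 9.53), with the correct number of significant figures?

1.16 + 1.698 = 2.858, limited to 2 d.p. → 3 s.f.; 8.84 + 9.53 = 18.37, limited to 2 d.p. → 4 s.f.
Carrying full precision, 2.858 ÷ 18.37 = 0.155579749592…; keep min(3, 4) = 3 s.f.
Rounded to 3 significant figures: 0.156.

0.156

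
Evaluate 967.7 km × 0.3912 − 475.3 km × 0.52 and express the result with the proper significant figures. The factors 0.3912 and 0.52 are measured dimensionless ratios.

1.3 × 10^2 km

967.7 × 0.3912 = 378.56424 → 3.786 × 10^2 km (4 s.f., last digit at the 10^-1 place).
475.3 × 0.52 = 247.156 → 2.5 × 10^2 km (2 s.f., last digit at the 10^1 place).
Difference: 131.40824 km; keep the coarser place, 10^1.
Result: 1.3 × 10^2 km.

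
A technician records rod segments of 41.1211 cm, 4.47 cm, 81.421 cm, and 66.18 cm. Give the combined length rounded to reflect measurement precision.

193.19 cm

41.1211 cm + 4.47 cm + 81.421 cm + 66.18 cm = 193.1921 cm.
Addition/subtraction keeps the fewest decimal places: 41.1211 → 4 decimal places, 4.47 → 2 decimal places, 81.421 → 3 decimal places, 66.18 → 2 decimal places; limit is 2.
Rounded to 2 decimal places: 193.19 cm.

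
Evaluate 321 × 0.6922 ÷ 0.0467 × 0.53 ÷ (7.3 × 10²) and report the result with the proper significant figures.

3.5

321 × 0.6922 ÷ 0.0467 × 0.53 ÷ (7.3 × 10²) = 3.45440104426…
Multiplication/division keeps the fewest significant figures: 321 → 3 s.f., 0.6922 → 4 s.f., 0.0467 → 3 s.f., 0.53 → 2 s.f., 7.3 × 10² → 2 s.f.; limit is 2.
Rounded to 2 significant figures: 3.5.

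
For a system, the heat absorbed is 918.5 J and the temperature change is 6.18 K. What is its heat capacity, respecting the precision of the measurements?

149 J/K

heat capacity = 918.5 J ÷ 6.18 K = 148.624595469… J/K.
918.5 has 4 significant figures; 6.18 has 3.
Division/multiplication keeps the fewest: 3 significant figures.
Rounded: 149 J/K.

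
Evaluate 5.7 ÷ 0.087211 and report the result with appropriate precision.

65

5.7 ÷ 0.087211 = 65.3587276834…
Multiplication/division keeps the fewest significant figures: 5.7 → 2 s.f., 0.087211 → 5 s.f.; limit is 2.
Rounded to 2 significant figures: 65.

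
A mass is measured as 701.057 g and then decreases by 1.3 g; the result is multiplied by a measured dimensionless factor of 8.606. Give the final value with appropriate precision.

701.057 g − 1.3 g = 699.757 g; the difference is limited to 1 decimal place (4 s.f.).
Carrying full precision, 699.757 × 8.606 = 6022.108742 g; 8.606 has 4 s.f., so the result keeps min(4, 4) = 4 s.f.
Rounded to 4 significant figures: 6022 g.

6022 g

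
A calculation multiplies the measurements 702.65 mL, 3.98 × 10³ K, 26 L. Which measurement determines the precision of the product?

702.65 mL → 5 s.f.; 3.98 × 10³ K → 3 s.f.; 26 L → 2 s.f.
The fewest is 2 significant figures, from 26 L.

26 L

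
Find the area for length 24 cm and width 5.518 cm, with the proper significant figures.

1.3 × 10² cm²

area = 24 cm × 5.518 cm = 132.432 cm².
24 has 2 significant figures; 5.518 has 4.
Division/multiplication keeps the fewest: 2 significant figures.
Rounded: 1.3 × 10² cm².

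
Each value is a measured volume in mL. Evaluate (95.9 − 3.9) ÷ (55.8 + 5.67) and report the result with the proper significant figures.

95.9 − 3.9 = 92.0, limited to 1 d.p. → 3 s.f.; 55.8 + 5.67 = 61.47, limited to 1 d.p. → 3 s.f.
Carrying full precision, 92.0 ÷ 61.47 = 1.49666503986…; keep min(3, 3) = 3 s.f.
Rounded to 3 significant figures: 1.50.

1.50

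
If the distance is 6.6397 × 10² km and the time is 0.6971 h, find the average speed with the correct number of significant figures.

952.5 km/h

average speed = 6.6397 × 10² km ÷ 0.6971 h = 952.474537369… km/h.
6.6397 × 10² has 5 significant figures; 0.6971 has 4.
Division/multiplication keeps the fewest: 4 significant figures.
Rounded: 952.5 km/h.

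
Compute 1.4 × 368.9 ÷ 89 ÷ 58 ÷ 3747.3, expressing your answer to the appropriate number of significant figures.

1.4 × 368.9 ÷ 89 ÷ 58 ÷ 3747.3 = 0.0000266993216648…
Multiplication/division keeps the fewest significant figures: 1.4 → 2 s.f., 368.9 → 4 s.f., 89 → 2 s.f., 58 → 2 s.f., 3747.3 → 5 s.f.; limit is 2.
Rounded to 2 significant figures: 2.7 × 10⁻⁵.

2.7 × 10⁻⁵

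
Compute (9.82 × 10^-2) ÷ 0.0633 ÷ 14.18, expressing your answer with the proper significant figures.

0.109

(9.82 × 10^-2) ÷ 0.0633 ÷ 14.18 = 0.109403583357…
Multiplication/division keeps the fewest significant figures: 9.82 × 10^-2 → 3 s.f., 0.0633 → 3 s.f., 14.18 → 4 s.f.; limit is 3.
Rounded to 3 significant figures: 0.109.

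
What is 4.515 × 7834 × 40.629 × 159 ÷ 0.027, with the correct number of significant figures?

4.515 × 7834 × 40.629 × 159 ÷ 0.027 = 8.46273643243 × 10^9
Multiplication/division keeps the fewest significant figures: 4.515 → 4 s.f., 7834 → 4 s.f., 40.629 → 5 s.f., 159 → 3 s.f., 0.027 → 2 s.f.; limit is 2.
Rounded to 2 significant figures: 8.5 × 10^9.

8.5 × 10^9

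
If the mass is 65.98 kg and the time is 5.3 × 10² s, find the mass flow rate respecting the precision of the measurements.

0.12 kg/s

mass flow rate = 65.98 kg ÷ 5.3 × 10² s = 0.124490566038… kg/s.
65.98 has 4 significant figures; 5.3 × 10² has 2.
Division/multiplication keeps the fewest: 2 significant figures.
Rounded: 0.12 kg/s.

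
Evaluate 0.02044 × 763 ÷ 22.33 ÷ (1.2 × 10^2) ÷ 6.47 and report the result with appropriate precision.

0.02044 × 763 ÷ 22.33 ÷ (1.2 × 10^2) ÷ 6.47 = 0.000899562162153…
Multiplication/division keeps the fewest significant figures: 0.02044 → 4 s.f., 763 → 3 s.f., 22.33 → 4 s.f., 1.2 × 10^2 → 2 s.f., 6.47 → 3 s.f.; limit is 2.
Rounded to 2 significant figures: 9.0 × 10^-4.

9.0 × 10^-4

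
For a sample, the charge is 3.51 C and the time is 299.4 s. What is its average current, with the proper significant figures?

0.0117 A

average current = 3.51 C ÷ 299.4 s = 0.0117234468938… A.
3.51 has 3 significant figures; 299.4 has 4.
Division/multiplication keeps the fewest: 3 significant figures.
Rounded: 0.0117 A.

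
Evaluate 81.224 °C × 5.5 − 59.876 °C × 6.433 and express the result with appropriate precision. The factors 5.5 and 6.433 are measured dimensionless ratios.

6 × 10¹ °C

81.224 × 5.5 = 446.732 → 4.5 × 10² °C (2 s.f., last digit at the 10^1 place).
59.876 × 6.433 = 385.182308 → 3.852 × 10² °C (4 s.f., last digit at the 10^-1 place).
Difference: 61.549692 °C; keep the coarser place, 10^1.
Result: 6 × 10¹ °C.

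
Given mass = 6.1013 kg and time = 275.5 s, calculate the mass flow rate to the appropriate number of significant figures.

mass flow rate = 6.1013 kg ÷ 275.5 s = 0.0221462794918… kg/s.
6.1013 has 5 significant figures; 275.5 has 4.
Division/multiplication keeps the fewest: 4 significant figures.
Rounded: 0.02215 kg/s.

0.02215 kg/s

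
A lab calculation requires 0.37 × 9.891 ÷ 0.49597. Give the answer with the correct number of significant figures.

7.4

0.37 × 9.891 ÷ 0.49597 = 7.37881323467…
Multiplication/division keeps the fewest significant figures: 0.37 → 2 s.f., 9.891 → 4 s.f., 0.49597 → 5 s.f.; limit is 2.
Rounded to 2 significant figures: 7.4.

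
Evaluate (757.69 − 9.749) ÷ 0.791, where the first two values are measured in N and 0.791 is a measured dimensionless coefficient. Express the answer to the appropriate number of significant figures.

946 N

757.69 N − 9.749 N = 747.941 N; the difference is limited to 2 decimal places (5 s.f.).
Carrying full precision, 747.941 ÷ 0.791 = 945.563843236… N; 0.791 has 3 s.f., so the result keeps min(5, 3) = 3 s.f.
Rounded to 3 significant figures: 946 N.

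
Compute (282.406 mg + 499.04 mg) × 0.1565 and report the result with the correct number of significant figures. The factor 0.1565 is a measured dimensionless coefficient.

282.406 mg + 499.04 mg = 781.446 mg; the sum is limited to 2 decimal places (5 s.f.).
Carrying full precision, 781.446 × 0.1565 = 122.296299 mg; 0.1565 has 4 s.f., so the result keeps min(5, 4) = 4 s.f.
Rounded to 4 significant figures: 122.3 mg.

122.3 mg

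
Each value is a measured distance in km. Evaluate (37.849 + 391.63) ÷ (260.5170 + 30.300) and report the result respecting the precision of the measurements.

37.849 + 391.63 = 429.479, limited to 2 d.p. → 5 s.f.; 260.5170 + 30.300 = 290.8170, limited to 3 d.p. → 6 s.f.
Carrying full precision, 429.479 ÷ 290.8170 = 1.47680156249…; keep min(5, 6) = 5 s.f.
Rounded to 5 significant figures: 1.4768.

1.4768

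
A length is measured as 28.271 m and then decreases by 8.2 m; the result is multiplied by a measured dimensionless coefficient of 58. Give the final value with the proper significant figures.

1.2 × 10^3 m

28.271 m − 8.2 m = 20.071 m; the difference is limited to 1 decimal place (3 s.f.).
Carrying full precision, 20.071 × 58 = 1164.118 m; 58 has 2 s.f., so the result keeps min(3, 2) = 2 s.f.
Rounded to 2 significant figures: 1.2 × 10^3 m.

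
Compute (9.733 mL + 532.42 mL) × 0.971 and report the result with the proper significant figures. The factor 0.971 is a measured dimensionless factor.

526 mL

9.733 mL + 532.42 mL = 542.153 mL; the sum is limited to 2 decimal places (5 s.f.).
Carrying full precision, 542.153 × 0.971 = 526.430563 mL; 0.971 has 3 s.f., so the result keeps min(5, 3) = 3 s.f.
Rounded to 3 significant figures: 526 mL.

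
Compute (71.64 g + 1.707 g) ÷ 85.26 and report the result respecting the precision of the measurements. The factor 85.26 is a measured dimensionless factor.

71.64 g + 1.707 g = 73.347 g; the sum is limited to 2 decimal places (4 s.f.).
Carrying full precision, 73.347 ÷ 85.26 = 0.860274454609… g; 85.26 has 4 s.f., so the result keeps min(4, 4) = 4 s.f.
Rounded to 4 significant figures: 0.8603 g.

0.8603 g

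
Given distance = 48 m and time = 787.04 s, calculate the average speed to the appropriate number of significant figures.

average speed = 48 m ÷ 787.04 s = 0.0609880056922… m/s.
48 has 2 significant figures; 787.04 has 5.
Division/multiplication keeps the fewest: 2 significant figures.
Rounded: 0.061 m/s.

0.061 m/s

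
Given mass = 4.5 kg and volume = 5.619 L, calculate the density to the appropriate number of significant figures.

8.0 × 10^-1 kg/L

density = 4.5 kg ÷ 5.619 L = 0.800854244527… kg/L.
4.5 has 2 significant figures; 5.619 has 4.
Division/multiplication keeps the fewest: 2 significant figures.
Rounded: 8.0 × 10^-1 kg/L.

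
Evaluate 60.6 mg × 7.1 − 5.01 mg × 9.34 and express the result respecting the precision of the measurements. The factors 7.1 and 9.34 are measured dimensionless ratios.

60.6 × 7.1 = 430.26 → 4.3 × 10^2 mg (2 s.f., last digit at the 10^1 place).
5.01 × 9.34 = 46.7934 → 46.8 mg (3 s.f., last digit at the 10^-1 place).
Difference: 383.4666 mg; keep the coarser place, 10^1.
Result: 3.8 × 10^2 mg.

3.8 × 10^2 mg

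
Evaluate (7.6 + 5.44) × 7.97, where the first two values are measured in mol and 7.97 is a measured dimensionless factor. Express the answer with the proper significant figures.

7.6 mol + 5.44 mol = 13.04 mol; the sum is limited to 1 decimal place (3 s.f.).
Carrying full precision, 13.04 × 7.97 = 103.9288 mol; 7.97 has 3 s.f., so the result keeps min(3, 3) = 3 s.f.
Rounded to 3 significant figures: 104 mol.

104 mol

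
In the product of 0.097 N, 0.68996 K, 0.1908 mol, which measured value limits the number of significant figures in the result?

0.097 N → 2 s.f.; 0.68996 K → 5 s.f.; 0.1908 mol → 4 s.f.
The fewest is 2 significant figures, from 0.097 N.

0.097 N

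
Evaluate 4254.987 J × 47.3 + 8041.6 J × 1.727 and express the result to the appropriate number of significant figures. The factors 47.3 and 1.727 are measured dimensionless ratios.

2.15 × 10^5 J

4254.987 × 47.3 = 201260.8851 → 2.01 × 10^5 J (3 s.f., last digit at the 10^3 place).
8041.6 × 1.727 = 13887.8432 → 1.389 × 10^4 J (4 s.f., last digit at the 10^1 place).
Sum: 215148.7283 J; keep the coarser place, 10^3.
Result: 2.15 × 10^5 J.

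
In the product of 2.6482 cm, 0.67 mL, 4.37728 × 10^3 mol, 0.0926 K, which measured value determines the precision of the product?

2.6482 cm → 5 s.f.; 0.67 mL → 2 s.f.; 4.37728 × 10^3 mol → 6 s.f.; 0.0926 K → 3 s.f.
The fewest is 2 significant figures, from 0.67 mL.

0.67 mL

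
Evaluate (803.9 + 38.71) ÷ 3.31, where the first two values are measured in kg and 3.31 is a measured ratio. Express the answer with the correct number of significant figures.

803.9 kg + 38.71 kg = 842.61 kg; the sum is limited to 1 decimal place (4 s.f.).
Carrying full precision, 842.61 ÷ 3.31 = 254.564954683… kg; 3.31 has 3 s.f., so the result keeps min(4, 3) = 3 s.f.
Rounded to 3 significant figures: 255 kg.

255 kg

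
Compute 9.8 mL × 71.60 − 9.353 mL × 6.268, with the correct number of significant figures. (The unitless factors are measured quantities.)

9.8 × 71.60 = 701.68 → 7.0 × 10² mL (2 s.f., last digit at the 10^1 place).
9.353 × 6.268 = 58.624604 → 58.62 mL (4 s.f., last digit at the 10^-2 place).
Difference: 643.055396 mL; keep the coarser place, 10^1.
Result: 6.4 × 10² mL.

6.4 × 10² mL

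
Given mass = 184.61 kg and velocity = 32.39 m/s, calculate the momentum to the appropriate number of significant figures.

5.980 × 10^3 kg·m/s

momentum = 184.61 kg × 32.39 m/s = 5979.5179 kg·m/s.
184.61 has 5 significant figures; 32.39 has 4.
Division/multiplication keeps the fewest: 4 significant figures.
Rounded: 5.980 × 10^3 kg·m/s.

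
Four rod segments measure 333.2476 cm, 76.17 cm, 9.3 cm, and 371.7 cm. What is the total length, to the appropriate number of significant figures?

333.2476 cm + 76.17 cm + 9.3 cm + 371.7 cm = 790.4176 cm.
Addition/subtraction keeps the fewest decimal places: 333.2476 → 4 decimal places, 76.17 → 2 decimal places, 9.3 → 1 decimal place, 371.7 → 1 decimal place; limit is 1.
Rounded to 1 decimal place: 790.4 cm.

790.4 cm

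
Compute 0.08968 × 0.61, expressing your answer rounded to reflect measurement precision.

5.5 × 10⁻²

0.08968 × 0.61 = 0.0547048
Multiplication/division keeps the fewest significant figures: 0.08968 → 4 s.f., 0.61 → 2 s.f.; limit is 2.
Rounded to 2 significant figures: 5.5 × 10⁻².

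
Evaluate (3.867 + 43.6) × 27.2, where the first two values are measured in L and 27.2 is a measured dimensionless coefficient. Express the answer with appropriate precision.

1.29 × 10³ L

3.867 L + 43.6 L = 47.467 L; the sum is limited to 1 decimal place (3 s.f.).
Carrying full precision, 47.467 × 27.2 = 1291.1024 L; 27.2 has 3 s.f., so the result keeps min(3, 3) = 3 s.f.
Rounded to 3 significant figures: 1.29 × 10³ L.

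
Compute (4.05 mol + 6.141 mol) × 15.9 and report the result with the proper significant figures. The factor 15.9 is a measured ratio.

162 mol

4.05 mol + 6.141 mol = 10.191 mol; the sum is limited to 2 decimal places (4 s.f.).
Carrying full precision, 10.191 × 15.9 = 162.0369 mol; 15.9 has 3 s.f., so the result keeps min(4, 3) = 3 s.f.
Rounded to 3 significant figures: 162 mol.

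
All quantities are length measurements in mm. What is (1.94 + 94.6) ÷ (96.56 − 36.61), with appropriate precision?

1.61

1.94 + 94.6 = 96.54, limited to 1 d.p. → 3 s.f.; 96.56 − 36.61 = 59.95, limited to 2 d.p. → 4 s.f.
Carrying full precision, 96.54 ÷ 59.95 = 1.61034195163…; keep min(3, 4) = 3 s.f.
Rounded to 3 significant figures: 1.61.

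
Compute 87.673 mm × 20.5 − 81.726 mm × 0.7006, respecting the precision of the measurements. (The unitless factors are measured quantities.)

1.74 × 10^3 mm

87.673 × 20.5 = 1797.2965 → 1.80 × 10^3 mm (3 s.f., last digit at the 10^1 place).
81.726 × 0.7006 = 57.2572356 → 57.26 mm (4 s.f., last digit at the 10^-2 place).
Difference: 1740.0392644 mm; keep the coarser place, 10^1.
Result: 1.74 × 10^3 mm.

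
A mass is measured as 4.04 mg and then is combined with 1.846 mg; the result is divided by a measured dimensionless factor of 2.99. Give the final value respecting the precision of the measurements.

4.04 mg + 1.846 mg = 5.886 mg; the sum is limited to 2 decimal places (3 s.f.).
Carrying full precision, 5.886 ÷ 2.99 = 1.96856187291… mg; 2.99 has 3 s.f., so the result keeps min(3, 3) = 3 s.f.
Rounded to 3 significant figures: 1.97 mg.

1.97 mg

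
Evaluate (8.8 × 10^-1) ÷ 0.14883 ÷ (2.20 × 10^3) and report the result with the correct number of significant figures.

(8.8 × 10^-1) ÷ 0.14883 ÷ (2.20 × 10^3) = 0.00268763018209…
Multiplication/division keeps the fewest significant figures: 8.8 × 10^-1 → 2 s.f., 0.14883 → 5 s.f., 2.20 × 10^3 → 3 s.f.; limit is 2.
Rounded to 2 significant figures: 0.0027.

0.0027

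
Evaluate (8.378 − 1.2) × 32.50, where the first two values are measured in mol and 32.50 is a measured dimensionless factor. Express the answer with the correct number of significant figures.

8.378 mol − 1.2 mol = 7.178 mol; the difference is limited to 1 decimal place (2 s.f.).
Carrying full precision, 7.178 × 32.50 = 233.285 mol; 32.50 has 4 s.f., so the result keeps min(2, 4) = 2 s.f.
Rounded to 2 significant figures: 2.3 × 10^2 mol.

2.3 × 10^2 mol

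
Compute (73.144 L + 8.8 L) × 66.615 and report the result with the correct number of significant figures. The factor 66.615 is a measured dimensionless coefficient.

73.144 L + 8.8 L = 81.944 L; the sum is limited to 1 decimal place (3 s.f.).
Carrying full precision, 81.944 × 66.615 = 5458.69956 L; 66.615 has 5 s.f., so the result keeps min(3, 5) = 3 s.f.
Rounded to 3 significant figures: 5.46 × 10^3 L.

5.46 × 10^3 L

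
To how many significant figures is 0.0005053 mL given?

0.0005053: leading zeros are not significant; zeros between nonzero digits are significant.

4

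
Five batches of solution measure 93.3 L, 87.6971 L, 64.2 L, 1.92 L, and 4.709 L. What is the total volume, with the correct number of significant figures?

251.8 L

93.3 L + 87.6971 L + 64.2 L + 1.92 L + 4.709 L = 251.8261 L.
Addition/subtraction keeps the fewest decimal places: 93.3 → 1 decimal place, 87.6971 → 4 decimal places, 64.2 → 1 decimal place, 1.92 → 2 decimal places, 4.709 → 3 decimal places; limit is 1.
Rounded to 1 decimal place: 251.8 L.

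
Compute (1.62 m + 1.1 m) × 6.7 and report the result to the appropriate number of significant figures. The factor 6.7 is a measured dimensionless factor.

18 m

1.62 m + 1.1 m = 2.72 m; the sum is limited to 1 decimal place (2 s.f.).
Carrying full precision, 2.72 × 6.7 = 18.224 m; 6.7 has 2 s.f., so the result keeps min(2, 2) = 2 s.f.
Rounded to 2 significant figures: 18 m.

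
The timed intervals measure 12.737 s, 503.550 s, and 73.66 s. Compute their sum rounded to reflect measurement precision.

12.737 s + 503.550 s + 73.66 s = 589.947 s.
Addition/subtraction keeps the fewest decimal places: 12.737 → 3 decimal places, 503.550 → 3 decimal places, 73.66 → 2 decimal places; limit is 2.
Rounded to 2 decimal places: 589.95 s.

589.95 s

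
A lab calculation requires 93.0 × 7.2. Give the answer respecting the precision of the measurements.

93.0 × 7.2 = 669.6
Multiplication/division keeps the fewest significant figures: 93.0 → 3 s.f., 7.2 → 2 s.f.; limit is 2.
Rounded to 2 significant figures: 6.7 × 10^2.

6.7 × 10^2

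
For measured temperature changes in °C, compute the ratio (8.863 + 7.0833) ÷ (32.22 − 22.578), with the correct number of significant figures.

8.863 + 7.0833 = 15.9463, limited to 3 d.p. → 5 s.f.; 32.22 − 22.578 = 9.642, limited to 2 d.p. → 3 s.f.
Carrying full precision, 15.9463 ÷ 9.642 = 1.65383737814…; keep min(5, 3) = 3 s.f.
Rounded to 3 significant figures: 1.65.

1.65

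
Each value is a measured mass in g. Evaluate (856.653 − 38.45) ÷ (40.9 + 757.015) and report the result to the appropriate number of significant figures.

856.653 − 38.45 = 818.203, limited to 2 d.p. → 5 s.f.; 40.9 + 757.015 = 797.915, limited to 1 d.p. → 4 s.f.
Carrying full precision, 818.203 ÷ 797.915 = 1.02542626721…; keep min(5, 4) = 4 s.f.
Rounded to 4 significant figures: 1.025.

1.025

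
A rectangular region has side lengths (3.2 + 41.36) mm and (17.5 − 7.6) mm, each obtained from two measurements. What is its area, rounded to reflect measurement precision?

4.4 × 10^2 mm²

3.2 + 41.36 = 44.56, limited to 1 d.p. → 3 s.f.; 17.5 − 7.6 = 9.9, limited to 1 d.p. → 2 s.f.
Carrying full precision, 44.56 × 9.9 = 441.144; keep min(3, 2) = 2 s.f.
Rounded to 2 significant figures: 4.4 × 10^2 mm².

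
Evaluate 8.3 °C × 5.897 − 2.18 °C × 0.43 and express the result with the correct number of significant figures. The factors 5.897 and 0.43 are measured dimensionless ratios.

48 °C

8.3 × 5.897 = 48.9451 → 49 °C (2 s.f., last digit at the 10^0 place).
2.18 × 0.43 = 0.9374 → 9.4 × 10⁻¹ °C (2 s.f., last digit at the 10^-2 place).
Difference: 48.0077 °C; keep the coarser place, 10^0.
Result: 48 °C.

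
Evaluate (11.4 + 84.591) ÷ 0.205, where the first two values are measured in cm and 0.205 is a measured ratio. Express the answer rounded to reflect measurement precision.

11.4 cm + 84.591 cm = 95.991 cm; the sum is limited to 1 decimal place (3 s.f.).
Carrying full precision, 95.991 ÷ 0.205 = 468.248780488… cm; 0.205 has 3 s.f., so the result keeps min(3, 3) = 3 s.f.
Rounded to 3 significant figures: 468 cm.

468 cm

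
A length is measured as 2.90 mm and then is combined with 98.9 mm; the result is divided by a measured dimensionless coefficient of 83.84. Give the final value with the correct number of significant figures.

2.90 mm + 98.9 mm = 101.80 mm; the sum is limited to 1 decimal place (4 s.f.).
Carrying full precision, 101.80 ÷ 83.84 = 1.21421755725… mm; 83.84 has 4 s.f., so the result keeps min(4, 4) = 4 s.f.
Rounded to 4 significant figures: 1.214 mm.

1.214 mm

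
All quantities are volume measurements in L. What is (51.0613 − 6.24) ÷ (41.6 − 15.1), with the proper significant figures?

51.0613 − 6.24 = 44.8213, limited to 2 d.p. → 4 s.f.; 41.6 − 15.1 = 26.5, limited to 1 d.p. → 3 s.f.
Carrying full precision, 44.8213 ÷ 26.5 = 1.69136981132…; keep min(4, 3) = 3 s.f.
Rounded to 3 significant figures: 1.69.

1.69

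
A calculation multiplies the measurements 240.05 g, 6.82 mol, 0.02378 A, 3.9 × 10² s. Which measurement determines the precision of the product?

240.05 g → 5 s.f.; 6.82 mol → 3 s.f.; 0.02378 A → 4 s.f.; 3.9 × 10² s → 2 s.f.
The fewest is 2 significant figures, from 3.9 × 10² s.

3.9 × 10² s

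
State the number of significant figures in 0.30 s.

0.30: leading zeros are not significant; trailing zeros after a decimal point are significant.

2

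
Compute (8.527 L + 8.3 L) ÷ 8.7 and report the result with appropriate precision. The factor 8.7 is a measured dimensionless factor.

1.9 L

8.527 L + 8.3 L = 16.827 L; the sum is limited to 1 decimal place (3 s.f.).
Carrying full precision, 16.827 ÷ 8.7 = 1.93413793103… L; 8.7 has 2 s.f., so the result keeps min(3, 2) = 2 s.f.
Rounded to 2 significant figures: 1.9 L.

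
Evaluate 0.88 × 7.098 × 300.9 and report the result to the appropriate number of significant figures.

0.88 × 7.098 × 300.9 = 1879.493616
Multiplication/division keeps the fewest significant figures: 0.88 → 2 s.f., 7.098 → 4 s.f., 300.9 → 4 s.f.; limit is 2.
Rounded to 2 significant figures: 1.9 × 10^3.

1.9 × 10^3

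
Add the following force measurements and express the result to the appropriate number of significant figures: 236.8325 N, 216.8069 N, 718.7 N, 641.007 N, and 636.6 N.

236.8325 N + 216.8069 N + 718.7 N + 641.007 N + 636.6 N = 2449.9464 N.
Addition/subtraction keeps the fewest decimal places: 236.8325 → 4 decimal places, 216.8069 → 4 decimal places, 718.7 → 1 decimal place, 641.007 → 3 decimal places, 636.6 → 1 decimal place; limit is 1.
Rounded to 1 decimal place: 2449.9 N.

2449.9 N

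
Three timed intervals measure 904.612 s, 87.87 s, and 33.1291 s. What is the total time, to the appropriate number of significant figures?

1025.61 s

904.612 s + 87.87 s + 33.1291 s = 1025.6111 s.
Addition/subtraction keeps the fewest decimal places: 904.612 → 3 decimal places, 87.87 → 2 decimal places, 33.1291 → 4 decimal places; limit is 2.
Rounded to 2 decimal places: 1025.61 s.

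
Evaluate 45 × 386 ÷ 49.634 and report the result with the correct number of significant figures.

3.5 × 10^2

45 × 386 ÷ 49.634 = 349.961719789…
Multiplication/division keeps the fewest significant figures: 45 → 2 s.f., 386 → 3 s.f., 49.634 → 5 s.f.; limit is 2.
Rounded to 2 significant figures: 3.5 × 10^2.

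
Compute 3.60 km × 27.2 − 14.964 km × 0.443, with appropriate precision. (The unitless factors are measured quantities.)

3.60 × 27.2 = 97.92 → 97.9 km (3 s.f., last digit at the 10^-1 place).
14.964 × 0.443 = 6.629052 → 6.63 km (3 s.f., last digit at the 10^-2 place).
Difference: 91.290948 km; keep the coarser place, 10^-1.
Result: 91.3 km.

91.3 km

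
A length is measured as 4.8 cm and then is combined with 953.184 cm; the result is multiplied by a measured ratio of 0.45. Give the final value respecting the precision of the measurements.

4.3 × 10^2 cm

4.8 cm + 953.184 cm = 957.984 cm; the sum is limited to 1 decimal place (4 s.f.).
Carrying full precision, 957.984 × 0.45 = 431.0928 cm; 0.45 has 2 s.f., so the result keeps min(4, 2) = 2 s.f.
Rounded to 2 significant figures: 4.3 × 10^2 cm.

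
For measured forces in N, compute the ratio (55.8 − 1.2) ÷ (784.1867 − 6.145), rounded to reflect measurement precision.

55.8 − 1.2 = 54.6, limited to 1 d.p. → 3 s.f.; 784.1867 − 6.145 = 778.0417, limited to 3 d.p. → 6 s.f.
Carrying full precision, 54.6 ÷ 778.0417 = 0.0701761872146…; keep min(3, 6) = 3 s.f.
Rounded to 3 significant figures: 0.0702.

0.0702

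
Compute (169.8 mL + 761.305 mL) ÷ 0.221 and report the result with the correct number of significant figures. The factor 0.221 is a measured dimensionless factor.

4.21 × 10³ mL

169.8 mL + 761.305 mL = 931.105 mL; the sum is limited to 1 decimal place (4 s.f.).
Carrying full precision, 931.105 ÷ 0.221 = 4213.14479638… mL; 0.221 has 3 s.f., so the result keeps min(4, 3) = 3 s.f.
Rounded to 3 significant figures: 4.21 × 10³ mL.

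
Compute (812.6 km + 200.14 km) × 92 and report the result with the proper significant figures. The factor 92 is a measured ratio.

9.3 × 10^4 km

812.6 km + 200.14 km = 1012.74 km; the sum is limited to 1 decimal place (5 s.f.).
Carrying full precision, 1012.74 × 92 = 93172.08 km; 92 has 2 s.f., so the result keeps min(5, 2) = 2 s.f.
Rounded to 2 significant figures: 9.3 × 10^4 km.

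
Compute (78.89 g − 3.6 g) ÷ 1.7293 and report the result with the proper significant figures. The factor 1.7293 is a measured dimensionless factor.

78.89 g − 3.6 g = 75.29 g; the difference is limited to 1 decimal place (3 s.f.).
Carrying full precision, 75.29 ÷ 1.7293 = 43.537847684… g; 1.7293 has 5 s.f., so the result keeps min(3, 5) = 3 s.f.
Rounded to 3 significant figures: 43.5 g.

43.5 g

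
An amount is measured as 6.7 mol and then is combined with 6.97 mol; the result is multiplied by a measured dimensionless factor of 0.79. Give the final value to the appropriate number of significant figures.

6.7 mol + 6.97 mol = 13.67 mol; the sum is limited to 1 decimal place (3 s.f.).
Carrying full precision, 13.67 × 0.79 = 10.7993 mol; 0.79 has 2 s.f., so the result keeps min(3, 2) = 2 s.f.
Rounded to 2 significant figures: 11 mol.

11 mol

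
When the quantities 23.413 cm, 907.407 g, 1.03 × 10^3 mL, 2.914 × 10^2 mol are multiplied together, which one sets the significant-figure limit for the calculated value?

23.413 cm → 5 s.f.; 907.407 g → 6 s.f.; 1.03 × 10^3 mL → 3 s.f.; 2.914 × 10^2 mol → 4 s.f.
The fewest is 3 significant figures, from 1.03 × 10^3 mL.

1.03 × 10^3 mL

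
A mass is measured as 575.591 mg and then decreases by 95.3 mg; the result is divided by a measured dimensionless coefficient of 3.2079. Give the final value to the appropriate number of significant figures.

149.7 mg

575.591 mg − 95.3 mg = 480.291 mg; the difference is limited to 1 decimal place (4 s.f.).
Carrying full precision, 480.291 ÷ 3.2079 = 149.721313009… mg; 3.2079 has 5 s.f., so the result keeps min(4, 5) = 4 s.f.
Rounded to 4 significant figures: 149.7 mg.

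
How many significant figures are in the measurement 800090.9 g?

7

800090.9: zeros between nonzero digits are significant.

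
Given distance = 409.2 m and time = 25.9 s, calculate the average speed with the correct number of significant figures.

average speed = 409.2 m ÷ 25.9 s = 15.7992277992… m/s.
409.2 has 4 significant figures; 25.9 has 3.
Division/multiplication keeps the fewest: 3 significant figures.
Rounded: 15.8 m/s.

15.8 m/s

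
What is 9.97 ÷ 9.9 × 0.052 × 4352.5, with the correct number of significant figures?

9.97 ÷ 9.9 × 0.052 × 4352.5 = 227.930313131…
Multiplication/division keeps the fewest significant figures: 9.97 → 3 s.f., 9.9 → 2 s.f., 0.052 → 2 s.f., 4352.5 → 5 s.f.; limit is 2.
Rounded to 2 significant figures: 2.3 × 10².

2.3 × 10²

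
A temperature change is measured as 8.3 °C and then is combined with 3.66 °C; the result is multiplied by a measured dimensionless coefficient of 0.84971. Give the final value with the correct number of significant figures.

8.3 °C + 3.66 °C = 11.96 °C; the sum is limited to 1 decimal place (3 s.f.).
Carrying full precision, 11.96 × 0.84971 = 10.1625316 °C; 0.84971 has 5 s.f., so the result keeps min(3, 5) = 3 s.f.
Rounded to 3 significant figures: 10.2 °C.

10.2 °C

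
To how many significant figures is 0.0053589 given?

0.0053589: leading zeros are not significant.

5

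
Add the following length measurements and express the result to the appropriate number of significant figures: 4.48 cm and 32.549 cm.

4.48 cm + 32.549 cm = 37.029 cm.
Addition/subtraction keeps the fewest decimal places: 4.48 → 2 decimal places, 32.549 → 3 decimal places; limit is 2.
Rounded to 2 decimal places: 37.03 cm.

37.03 cm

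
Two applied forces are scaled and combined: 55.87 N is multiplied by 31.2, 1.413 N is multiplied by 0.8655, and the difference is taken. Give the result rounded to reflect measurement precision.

1.74 × 10^3 N

55.87 × 31.2 = 1743.144 → 1.74 × 10^3 N (3 s.f., last digit at the 10^1 place).
1.413 × 0.8655 = 1.2229515 → 1.223 N (4 s.f., last digit at the 10^-3 place).
Difference: 1741.9210485 N; keep the coarser place, 10^1.
Result: 1.74 × 10^3 N.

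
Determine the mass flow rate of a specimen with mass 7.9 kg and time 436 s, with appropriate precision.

0.018 kg/s

mass flow rate = 7.9 kg ÷ 436 s = 0.018119266055… kg/s.
7.9 has 2 significant figures; 436 has 3.
Division/multiplication keeps the fewest: 2 significant figures.
Rounded: 0.018 kg/s.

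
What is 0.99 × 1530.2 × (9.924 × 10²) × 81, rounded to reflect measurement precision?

1.2 × 10⁸

0.99 × 1530.2 × (9.924 × 10²) × 81 = 121774166.791…
Multiplication/division keeps the fewest significant figures: 0.99 → 2 s.f., 1530.2 → 5 s.f., 9.924 × 10² → 4 s.f., 81 → 2 s.f.; limit is 2.
Rounded to 2 significant figures: 1.2 × 10⁸.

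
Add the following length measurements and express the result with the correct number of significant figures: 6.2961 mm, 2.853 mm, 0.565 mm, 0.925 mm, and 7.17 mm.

17.81 mm

6.2961 mm + 2.853 mm + 0.565 mm + 0.925 mm + 7.17 mm = 17.8091 mm.
Addition/subtraction keeps the fewest decimal places: 6.2961 → 4 decimal places, 2.853 → 3 decimal places, 0.565 → 3 decimal places, 0.925 → 3 decimal places, 7.17 → 2 decimal places; limit is 2.
Rounded to 2 decimal places: 17.81 mm.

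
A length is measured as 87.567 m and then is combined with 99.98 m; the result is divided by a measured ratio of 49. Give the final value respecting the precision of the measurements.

87.567 m + 99.98 m = 187.547 m; the sum is limited to 2 decimal places (5 s.f.).
Carrying full precision, 187.547 ÷ 49 = 3.82748979592… m; 49 has 2 s.f., so the result keeps min(5, 2) = 2 s.f.
Rounded to 2 significant figures: 3.8 m.

3.8 m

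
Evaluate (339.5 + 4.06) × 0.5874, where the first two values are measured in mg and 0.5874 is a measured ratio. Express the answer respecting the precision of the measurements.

339.5 mg + 4.06 mg = 343.56 mg; the sum is limited to 1 decimal place (4 s.f.).
Carrying full precision, 343.56 × 0.5874 = 201.807144 mg; 0.5874 has 4 s.f., so the result keeps min(4, 4) = 4 s.f.
Rounded to 4 significant figures: 201.8 mg.

201.8 mg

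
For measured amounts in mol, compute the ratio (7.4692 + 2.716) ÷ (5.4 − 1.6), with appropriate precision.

7.4692 + 2.716 = 10.1852, limited to 3 d.p. → 5 s.f.; 5.4 − 1.6 = 3.8, limited to 1 d.p. → 2 s.f.
Carrying full precision, 10.1852 ÷ 3.8 = 2.68031578947…; keep min(5, 2) = 2 s.f.
Rounded to 2 significant figures: 2.7.

2.7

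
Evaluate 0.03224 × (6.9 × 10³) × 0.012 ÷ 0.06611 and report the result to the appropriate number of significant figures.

0.03224 × (6.9 × 10³) × 0.012 ÷ 0.06611 = 40.37924671…
Multiplication/division keeps the fewest significant figures: 0.03224 → 4 s.f., 6.9 × 10³ → 2 s.f., 0.012 → 2 s.f., 0.06611 → 4 s.f.; limit is 2.
Rounded to 2 significant figures: 4.0 × 10¹.

4.0 × 10¹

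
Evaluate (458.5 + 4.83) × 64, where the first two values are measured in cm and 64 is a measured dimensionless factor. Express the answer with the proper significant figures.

458.5 cm + 4.83 cm = 463.33 cm; the sum is limited to 1 decimal place (4 s.f.).
Carrying full precision, 463.33 × 64 = 29653.12 cm; 64 has 2 s.f., so the result keeps min(4, 2) = 2 s.f.
Rounded to 2 significant figures: 3.0 × 10^4 cm.

3.0 × 10^4 cm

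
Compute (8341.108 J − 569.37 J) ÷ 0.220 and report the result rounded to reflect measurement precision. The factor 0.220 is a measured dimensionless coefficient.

3.53 × 10⁴ J

8341.108 J − 569.37 J = 7771.738 J; the difference is limited to 2 decimal places (6 s.f.).
Carrying full precision, 7771.738 ÷ 0.220 = 35326.0818182… J; 0.220 has 3 s.f., so the result keeps min(6, 3) = 3 s.f.
Rounded to 3 significant figures: 3.53 × 10⁴ J.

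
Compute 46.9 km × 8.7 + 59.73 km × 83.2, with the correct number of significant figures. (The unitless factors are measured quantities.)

46.9 × 8.7 = 408.03 → 4.1 × 10² km (2 s.f., last digit at the 10^1 place).
59.73 × 83.2 = 4969.536 → 4.97 × 10³ km (3 s.f., last digit at the 10^1 place).
Sum: 5377.566 km; keep the coarser place, 10^1.
Result: 5.38 × 10³ km.

5.38 × 10³ km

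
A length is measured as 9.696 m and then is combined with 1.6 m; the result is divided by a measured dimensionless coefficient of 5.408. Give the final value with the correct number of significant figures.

9.696 m + 1.6 m = 11.296 m; the sum is limited to 1 decimal place (3 s.f.).
Carrying full precision, 11.296 ÷ 5.408 = 2.08875739645… m; 5.408 has 4 s.f., so the result keeps min(3, 4) = 3 s.f.
Rounded to 3 significant figures: 2.09 m.

2.09 m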